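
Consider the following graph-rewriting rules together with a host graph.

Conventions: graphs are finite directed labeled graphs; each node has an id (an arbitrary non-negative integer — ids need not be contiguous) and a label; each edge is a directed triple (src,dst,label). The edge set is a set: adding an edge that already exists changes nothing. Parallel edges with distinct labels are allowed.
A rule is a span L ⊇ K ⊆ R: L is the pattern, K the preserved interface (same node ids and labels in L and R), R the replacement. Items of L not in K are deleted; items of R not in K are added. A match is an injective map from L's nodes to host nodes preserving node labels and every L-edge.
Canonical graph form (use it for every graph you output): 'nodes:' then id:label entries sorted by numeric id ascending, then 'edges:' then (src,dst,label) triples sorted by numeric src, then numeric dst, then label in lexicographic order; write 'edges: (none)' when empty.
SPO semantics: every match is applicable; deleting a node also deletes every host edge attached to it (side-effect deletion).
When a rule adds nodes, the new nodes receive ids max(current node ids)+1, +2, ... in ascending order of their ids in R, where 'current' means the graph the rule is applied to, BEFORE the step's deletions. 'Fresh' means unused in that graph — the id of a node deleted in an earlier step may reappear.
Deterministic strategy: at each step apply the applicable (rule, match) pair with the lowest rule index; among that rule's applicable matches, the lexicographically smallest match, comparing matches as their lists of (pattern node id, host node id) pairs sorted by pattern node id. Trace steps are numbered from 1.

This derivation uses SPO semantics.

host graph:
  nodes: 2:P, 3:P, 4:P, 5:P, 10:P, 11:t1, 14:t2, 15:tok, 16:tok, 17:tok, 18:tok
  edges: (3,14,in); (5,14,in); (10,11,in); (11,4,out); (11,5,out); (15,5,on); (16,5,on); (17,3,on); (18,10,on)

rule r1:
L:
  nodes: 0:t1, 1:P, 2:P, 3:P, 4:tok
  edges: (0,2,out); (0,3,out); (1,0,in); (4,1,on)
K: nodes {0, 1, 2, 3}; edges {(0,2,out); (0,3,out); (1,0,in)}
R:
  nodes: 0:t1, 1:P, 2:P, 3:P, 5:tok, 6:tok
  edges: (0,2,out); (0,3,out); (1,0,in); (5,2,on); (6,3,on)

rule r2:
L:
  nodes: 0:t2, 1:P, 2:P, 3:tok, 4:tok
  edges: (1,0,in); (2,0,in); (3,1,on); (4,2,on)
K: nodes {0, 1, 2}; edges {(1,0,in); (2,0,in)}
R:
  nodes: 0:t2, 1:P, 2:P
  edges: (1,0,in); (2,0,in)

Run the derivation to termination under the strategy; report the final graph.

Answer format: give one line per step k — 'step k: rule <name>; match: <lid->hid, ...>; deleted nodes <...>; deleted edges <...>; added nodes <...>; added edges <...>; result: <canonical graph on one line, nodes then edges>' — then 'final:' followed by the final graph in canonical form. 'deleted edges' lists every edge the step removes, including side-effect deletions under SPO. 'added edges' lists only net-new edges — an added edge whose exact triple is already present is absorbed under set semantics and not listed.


step 1: rule r1; match: 0->11, 1->10, 2->4, 3->5, 4->18; deleted nodes 18; deleted edges (18,10,on); added nodes 19, 20; added edges (19,4,on); (20,5,on); result: nodes: 2:P, 3:P, 4:P, 5:P, 10:P, 11:t1, 14:t2, 15:tok, 16:tok, 17:tok, 19:tok, 20:tok edges: (3,14,in); (5,14,in); (10,11,in); (11,4,out); (11,5,out); (15,5,on); (16,5,on); (17,3,on); (19,4,on); (20,5,on)
step 2: rule r2; match: 0->14, 1->3, 2->5, 3->17, 4->15; deleted nodes 15, 17; deleted edges (15,5,on); (17,3,on); added nodes (none); added edges (none); result: nodes: 2:P, 3:P, 4:P, 5:P, 10:P, 11:t1, 14:t2, 16:tok, 19:tok, 20:tok edges: (3,14,in); (5,14,in); (10,11,in); (11,4,out); (11,5,out); (16,5,on); (19,4,on); (20,5,on)
final:
nodes: 2:P, 3:P, 4:P, 5:P, 10:P, 11:t1, 14:t2, 16:tok, 19:tok, 20:tok
edges: (3,14,in); (5,14,in); (10,11,in); (11,4,out); (11,5,out); (16,5,on); (19,4,on); (20,5,on)


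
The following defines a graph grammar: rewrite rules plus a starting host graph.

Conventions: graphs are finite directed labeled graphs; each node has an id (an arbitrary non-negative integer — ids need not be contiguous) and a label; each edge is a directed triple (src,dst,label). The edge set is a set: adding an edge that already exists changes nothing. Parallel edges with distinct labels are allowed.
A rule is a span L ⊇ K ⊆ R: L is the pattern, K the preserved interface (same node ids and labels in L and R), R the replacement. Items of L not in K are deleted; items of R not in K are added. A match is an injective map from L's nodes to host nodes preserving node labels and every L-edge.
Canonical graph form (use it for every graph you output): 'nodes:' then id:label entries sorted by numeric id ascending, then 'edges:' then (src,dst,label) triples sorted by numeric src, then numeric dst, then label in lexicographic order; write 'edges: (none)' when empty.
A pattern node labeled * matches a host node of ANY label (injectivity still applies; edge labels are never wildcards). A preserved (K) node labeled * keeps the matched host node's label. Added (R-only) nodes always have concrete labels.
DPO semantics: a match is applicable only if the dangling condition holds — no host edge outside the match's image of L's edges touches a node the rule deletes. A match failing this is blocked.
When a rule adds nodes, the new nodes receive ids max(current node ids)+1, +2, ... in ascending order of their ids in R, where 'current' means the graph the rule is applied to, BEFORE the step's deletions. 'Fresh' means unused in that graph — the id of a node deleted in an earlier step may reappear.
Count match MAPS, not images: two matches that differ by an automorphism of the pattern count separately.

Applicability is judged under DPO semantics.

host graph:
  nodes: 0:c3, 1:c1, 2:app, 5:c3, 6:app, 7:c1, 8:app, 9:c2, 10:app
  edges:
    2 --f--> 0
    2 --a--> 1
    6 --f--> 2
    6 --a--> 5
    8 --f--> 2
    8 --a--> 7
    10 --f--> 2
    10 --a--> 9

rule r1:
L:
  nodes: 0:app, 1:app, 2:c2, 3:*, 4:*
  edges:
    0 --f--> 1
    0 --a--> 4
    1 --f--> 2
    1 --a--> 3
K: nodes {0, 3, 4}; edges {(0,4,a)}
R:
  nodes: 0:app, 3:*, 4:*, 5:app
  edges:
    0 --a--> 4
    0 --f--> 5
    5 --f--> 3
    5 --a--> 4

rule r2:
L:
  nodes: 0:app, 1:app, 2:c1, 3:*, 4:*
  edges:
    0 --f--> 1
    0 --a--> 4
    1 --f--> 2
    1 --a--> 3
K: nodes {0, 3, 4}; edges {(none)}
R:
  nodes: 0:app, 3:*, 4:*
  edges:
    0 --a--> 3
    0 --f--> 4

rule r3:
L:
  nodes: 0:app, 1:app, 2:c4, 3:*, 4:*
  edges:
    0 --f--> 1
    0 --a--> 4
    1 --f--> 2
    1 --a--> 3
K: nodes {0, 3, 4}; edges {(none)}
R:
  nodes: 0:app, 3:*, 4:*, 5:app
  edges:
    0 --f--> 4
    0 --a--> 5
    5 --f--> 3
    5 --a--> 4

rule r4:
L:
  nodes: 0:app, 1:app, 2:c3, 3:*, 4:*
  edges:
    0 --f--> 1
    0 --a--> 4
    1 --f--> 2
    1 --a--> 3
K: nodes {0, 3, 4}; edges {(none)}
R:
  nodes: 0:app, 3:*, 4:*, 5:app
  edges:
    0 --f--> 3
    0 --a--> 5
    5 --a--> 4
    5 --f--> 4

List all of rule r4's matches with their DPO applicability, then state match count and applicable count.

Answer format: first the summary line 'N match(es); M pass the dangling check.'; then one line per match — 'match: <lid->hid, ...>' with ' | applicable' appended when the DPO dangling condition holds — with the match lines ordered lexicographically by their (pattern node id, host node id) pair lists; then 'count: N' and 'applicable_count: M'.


3 match(es); 0 pass the dangling check.
match: 0->6, 1->2, 2->0, 3->1, 4->5
match: 0->8, 1->2, 2->0, 3->1, 4->7
match: 0->10, 1->2, 2->0, 3->1, 4->9
count: 3
applicable_count: 0


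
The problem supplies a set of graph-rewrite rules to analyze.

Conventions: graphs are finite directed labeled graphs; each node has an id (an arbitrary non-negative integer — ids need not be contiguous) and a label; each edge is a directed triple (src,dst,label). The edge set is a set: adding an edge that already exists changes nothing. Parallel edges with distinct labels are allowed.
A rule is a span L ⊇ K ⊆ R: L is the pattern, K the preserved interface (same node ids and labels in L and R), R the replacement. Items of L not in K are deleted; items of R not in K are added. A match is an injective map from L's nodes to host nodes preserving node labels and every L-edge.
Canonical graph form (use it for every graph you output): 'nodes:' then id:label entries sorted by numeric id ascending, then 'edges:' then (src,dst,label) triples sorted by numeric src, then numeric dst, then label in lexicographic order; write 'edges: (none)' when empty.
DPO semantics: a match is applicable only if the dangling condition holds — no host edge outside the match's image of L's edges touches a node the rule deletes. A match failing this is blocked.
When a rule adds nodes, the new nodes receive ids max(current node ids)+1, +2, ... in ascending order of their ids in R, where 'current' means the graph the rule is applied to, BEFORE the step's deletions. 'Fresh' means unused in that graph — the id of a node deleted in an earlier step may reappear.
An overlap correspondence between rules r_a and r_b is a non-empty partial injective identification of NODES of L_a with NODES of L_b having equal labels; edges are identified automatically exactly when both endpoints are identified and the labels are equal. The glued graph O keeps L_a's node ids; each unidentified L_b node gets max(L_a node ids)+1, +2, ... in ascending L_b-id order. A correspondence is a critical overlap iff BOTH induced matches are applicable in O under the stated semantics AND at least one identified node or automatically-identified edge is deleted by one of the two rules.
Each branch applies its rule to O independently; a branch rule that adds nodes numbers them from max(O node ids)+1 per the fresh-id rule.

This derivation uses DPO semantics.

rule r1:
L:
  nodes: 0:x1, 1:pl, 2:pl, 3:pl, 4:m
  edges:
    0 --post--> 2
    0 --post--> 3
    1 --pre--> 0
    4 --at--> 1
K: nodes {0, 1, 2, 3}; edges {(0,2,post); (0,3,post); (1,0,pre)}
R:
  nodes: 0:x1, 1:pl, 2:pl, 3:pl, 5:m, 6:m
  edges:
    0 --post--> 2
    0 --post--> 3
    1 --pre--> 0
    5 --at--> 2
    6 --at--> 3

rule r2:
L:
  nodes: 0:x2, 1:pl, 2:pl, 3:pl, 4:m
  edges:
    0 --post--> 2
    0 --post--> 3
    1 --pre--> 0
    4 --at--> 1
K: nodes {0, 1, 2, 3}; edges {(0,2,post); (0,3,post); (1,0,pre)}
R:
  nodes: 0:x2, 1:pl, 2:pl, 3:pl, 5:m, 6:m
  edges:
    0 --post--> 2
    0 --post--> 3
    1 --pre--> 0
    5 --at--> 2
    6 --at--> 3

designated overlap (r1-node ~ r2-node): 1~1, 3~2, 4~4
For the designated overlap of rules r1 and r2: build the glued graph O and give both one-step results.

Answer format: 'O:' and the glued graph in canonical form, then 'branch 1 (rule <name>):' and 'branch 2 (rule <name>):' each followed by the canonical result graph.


O:
nodes: 0:x1, 1:pl, 2:pl, 3:pl, 4:m, 5:x2, 6:pl
edges: (0,2,post); (0,3,post); (1,0,pre); (1,5,pre); (4,1,at); (5,3,post); (5,6,post)
branch 1 (rule r1):
nodes: 0:x1, 1:pl, 2:pl, 3:pl, 5:x2, 6:pl, 7:m, 8:m
edges: (0,2,post); (0,3,post); (1,0,pre); (1,5,pre); (5,3,post); (5,6,post); (7,2,at); (8,3,at)
branch 2 (rule r2):
nodes: 0:x1, 1:pl, 2:pl, 3:pl, 5:x2, 6:pl, 7:m, 8:m
edges: (0,2,post); (0,3,post); (1,0,pre); (1,5,pre); (5,3,post); (5,6,post); (7,3,at); (8,6,at)


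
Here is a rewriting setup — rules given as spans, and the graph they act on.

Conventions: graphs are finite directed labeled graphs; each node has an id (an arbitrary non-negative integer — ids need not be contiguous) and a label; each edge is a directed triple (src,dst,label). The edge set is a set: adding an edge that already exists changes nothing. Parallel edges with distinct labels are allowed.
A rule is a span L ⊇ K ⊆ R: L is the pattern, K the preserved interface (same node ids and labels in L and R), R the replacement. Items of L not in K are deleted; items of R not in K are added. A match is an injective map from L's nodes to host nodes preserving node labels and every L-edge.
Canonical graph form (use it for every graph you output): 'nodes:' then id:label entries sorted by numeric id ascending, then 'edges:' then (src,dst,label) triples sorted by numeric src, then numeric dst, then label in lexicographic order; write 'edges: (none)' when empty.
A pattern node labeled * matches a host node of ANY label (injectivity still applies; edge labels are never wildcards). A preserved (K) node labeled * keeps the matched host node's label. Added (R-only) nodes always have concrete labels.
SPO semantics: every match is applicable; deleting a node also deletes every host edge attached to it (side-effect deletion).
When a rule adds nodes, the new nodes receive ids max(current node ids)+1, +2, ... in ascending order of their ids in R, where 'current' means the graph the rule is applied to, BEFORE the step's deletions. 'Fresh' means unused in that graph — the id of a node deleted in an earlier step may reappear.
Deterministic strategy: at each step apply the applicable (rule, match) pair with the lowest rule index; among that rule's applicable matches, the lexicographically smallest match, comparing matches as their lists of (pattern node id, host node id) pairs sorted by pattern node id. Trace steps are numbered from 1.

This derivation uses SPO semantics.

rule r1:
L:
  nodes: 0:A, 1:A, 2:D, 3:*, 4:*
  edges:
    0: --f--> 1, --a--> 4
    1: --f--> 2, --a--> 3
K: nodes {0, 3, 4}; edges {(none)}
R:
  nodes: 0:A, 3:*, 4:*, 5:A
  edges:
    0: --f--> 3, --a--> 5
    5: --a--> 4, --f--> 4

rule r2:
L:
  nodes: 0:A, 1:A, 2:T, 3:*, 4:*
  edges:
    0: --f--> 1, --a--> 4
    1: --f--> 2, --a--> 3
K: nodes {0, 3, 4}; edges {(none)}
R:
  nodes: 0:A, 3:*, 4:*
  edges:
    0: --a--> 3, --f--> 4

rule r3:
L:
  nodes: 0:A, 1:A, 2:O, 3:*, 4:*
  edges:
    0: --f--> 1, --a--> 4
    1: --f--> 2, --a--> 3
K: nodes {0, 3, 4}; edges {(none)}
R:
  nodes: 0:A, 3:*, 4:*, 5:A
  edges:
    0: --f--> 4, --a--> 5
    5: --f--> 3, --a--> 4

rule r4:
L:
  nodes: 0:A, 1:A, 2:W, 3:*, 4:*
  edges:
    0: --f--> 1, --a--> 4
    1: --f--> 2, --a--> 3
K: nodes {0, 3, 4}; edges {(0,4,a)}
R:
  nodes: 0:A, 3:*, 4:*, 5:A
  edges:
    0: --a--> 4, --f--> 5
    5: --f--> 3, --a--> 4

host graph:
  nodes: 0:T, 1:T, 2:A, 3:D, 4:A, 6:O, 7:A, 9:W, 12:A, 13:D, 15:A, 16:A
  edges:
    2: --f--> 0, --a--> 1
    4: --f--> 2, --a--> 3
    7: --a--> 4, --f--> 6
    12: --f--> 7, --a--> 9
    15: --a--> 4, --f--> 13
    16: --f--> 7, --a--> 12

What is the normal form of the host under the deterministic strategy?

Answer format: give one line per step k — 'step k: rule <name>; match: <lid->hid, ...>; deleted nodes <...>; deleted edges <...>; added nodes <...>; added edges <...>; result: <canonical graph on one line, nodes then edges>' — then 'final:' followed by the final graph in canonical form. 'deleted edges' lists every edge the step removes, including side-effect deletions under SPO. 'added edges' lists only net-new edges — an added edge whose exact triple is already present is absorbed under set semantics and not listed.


step 1: rule r2; match: 0->4, 1->2, 2->0, 3->1, 4->3; deleted nodes 0, 2; deleted edges (2,0,f); (2,1,a); (4,2,f); (4,3,a); added nodes (none); added edges (4,1,a); (4,3,f); result: nodes: 1:T, 3:D, 4:A, 6:O, 7:A, 9:W, 12:A, 13:D, 15:A, 16:A edges: (4,1,a); (4,3,f); (7,4,a); (7,6,f); (12,7,f); (12,9,a); (15,4,a); (15,13,f); (16,7,f); (16,12,a)
step 2: rule r3; match: 0->12, 1->7, 2->6, 3->4, 4->9; deleted nodes 6, 7; deleted edges (7,4,a); (7,6,f); (12,7,f); (12,9,a); (16,7,f); added nodes 17; added edges (12,9,f); (12,17,a); (17,4,f); (17,9,a); result: nodes: 1:T, 3:D, 4:A, 9:W, 12:A, 13:D, 15:A, 16:A, 17:A edges: (4,1,a); (4,3,f); (12,9,f); (12,17,a); (15,4,a); (15,13,f); (16,12,a); (17,4,f); (17,9,a)
step 3: rule r1; match: 0->17, 1->4, 2->3, 3->1, 4->9; deleted nodes 3, 4; deleted edges (4,1,a); (4,3,f); (15,4,a); (17,4,f); (17,9,a); added nodes 18; added edges (17,1,f); (17,18,a); (18,9,a); (18,9,f); result: nodes: 1:T, 9:W, 12:A, 13:D, 15:A, 16:A, 17:A, 18:A edges: (12,9,f); (12,17,a); (15,13,f); (16,12,a); (17,1,f); (17,18,a); (18,9,a); (18,9,f)
final:
nodes: 1:T, 9:W, 12:A, 13:D, 15:A, 16:A, 17:A, 18:A
edges: (12,9,f); (12,17,a); (15,13,f); (16,12,a); (17,1,f); (17,18,a); (18,9,a); (18,9,f)


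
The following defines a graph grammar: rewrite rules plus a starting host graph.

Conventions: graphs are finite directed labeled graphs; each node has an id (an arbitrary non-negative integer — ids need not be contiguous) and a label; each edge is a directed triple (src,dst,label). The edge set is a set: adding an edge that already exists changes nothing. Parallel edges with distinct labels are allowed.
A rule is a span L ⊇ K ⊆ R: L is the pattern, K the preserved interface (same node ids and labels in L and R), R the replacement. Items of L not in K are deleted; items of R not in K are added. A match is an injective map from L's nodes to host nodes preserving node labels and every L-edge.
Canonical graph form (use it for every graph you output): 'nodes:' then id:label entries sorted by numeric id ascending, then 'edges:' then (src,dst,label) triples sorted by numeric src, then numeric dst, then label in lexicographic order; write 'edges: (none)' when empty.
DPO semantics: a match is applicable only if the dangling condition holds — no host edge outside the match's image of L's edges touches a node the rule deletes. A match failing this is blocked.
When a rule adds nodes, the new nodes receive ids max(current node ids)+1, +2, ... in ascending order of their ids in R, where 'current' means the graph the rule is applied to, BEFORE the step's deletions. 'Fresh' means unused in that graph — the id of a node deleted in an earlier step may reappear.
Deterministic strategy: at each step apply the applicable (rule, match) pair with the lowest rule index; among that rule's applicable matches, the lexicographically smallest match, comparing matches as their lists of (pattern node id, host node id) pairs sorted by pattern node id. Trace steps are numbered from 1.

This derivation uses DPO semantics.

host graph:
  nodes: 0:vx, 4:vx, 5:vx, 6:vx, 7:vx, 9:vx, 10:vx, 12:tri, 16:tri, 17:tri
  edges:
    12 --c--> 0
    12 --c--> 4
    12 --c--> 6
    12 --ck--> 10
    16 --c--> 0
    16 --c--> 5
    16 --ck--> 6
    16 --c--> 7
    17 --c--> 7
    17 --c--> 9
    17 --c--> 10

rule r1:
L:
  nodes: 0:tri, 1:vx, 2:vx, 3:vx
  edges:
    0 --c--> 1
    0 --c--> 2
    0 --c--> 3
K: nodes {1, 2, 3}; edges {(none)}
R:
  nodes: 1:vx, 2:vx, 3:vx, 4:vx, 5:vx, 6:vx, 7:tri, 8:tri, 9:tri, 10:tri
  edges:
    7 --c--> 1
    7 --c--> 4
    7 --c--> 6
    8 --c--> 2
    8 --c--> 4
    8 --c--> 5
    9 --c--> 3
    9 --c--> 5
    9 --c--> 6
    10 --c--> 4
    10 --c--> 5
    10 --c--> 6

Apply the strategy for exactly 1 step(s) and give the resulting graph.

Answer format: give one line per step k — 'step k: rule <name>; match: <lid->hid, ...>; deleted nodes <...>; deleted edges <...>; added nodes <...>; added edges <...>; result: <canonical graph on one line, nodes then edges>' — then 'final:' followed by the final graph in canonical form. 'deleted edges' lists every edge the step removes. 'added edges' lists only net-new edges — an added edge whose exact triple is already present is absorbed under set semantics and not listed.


step 1: rule r1; match: 0->17, 1->7, 2->9, 3->10; deleted nodes 17; deleted edges (17,7,c); (17,9,c); (17,10,c); added nodes 18, 19, 20, 21, 22, 23, 24; added edges (21,7,c); (21,18,c); (21,20,c); (22,9,c); (22,18,c); (22,19,c); (23,10,c); (23,19,c); (23,20,c); (24,18,c); (24,19,c); (24,20,c); result: nodes: 0:vx, 4:vx, 5:vx, 6:vx, 7:vx, 9:vx, 10:vx, 12:tri, 16:tri, 18:vx, 19:vx, 20:vx, 21:tri, 22:tri, 23:tri, 24:tri edges: (12,0,c); (12,4,c); (12,6,c); (12,10,ck); (16,0,c); (16,5,c); (16,6,ck); (16,7,c); (21,7,c); (21,18,c); (21,20,c); (22,9,c); (22,18,c); (22,19,c); (23,10,c); (23,19,c); (23,20,c); (24,18,c); (24,19,c); (24,20,c)
final:
nodes: 0:vx, 4:vx, 5:vx, 6:vx, 7:vx, 9:vx, 10:vx, 12:tri, 16:tri, 18:vx, 19:vx, 20:vx, 21:tri, 22:tri, 23:tri, 24:tri
edges: (12,0,c); (12,4,c); (12,6,c); (12,10,ck); (16,0,c); (16,5,c); (16,6,ck); (16,7,c); (21,7,c); (21,18,c); (21,20,c); (22,9,c); (22,18,c); (22,19,c); (23,10,c); (23,19,c); (23,20,c); (24,18,c); (24,19,c); (24,20,c)


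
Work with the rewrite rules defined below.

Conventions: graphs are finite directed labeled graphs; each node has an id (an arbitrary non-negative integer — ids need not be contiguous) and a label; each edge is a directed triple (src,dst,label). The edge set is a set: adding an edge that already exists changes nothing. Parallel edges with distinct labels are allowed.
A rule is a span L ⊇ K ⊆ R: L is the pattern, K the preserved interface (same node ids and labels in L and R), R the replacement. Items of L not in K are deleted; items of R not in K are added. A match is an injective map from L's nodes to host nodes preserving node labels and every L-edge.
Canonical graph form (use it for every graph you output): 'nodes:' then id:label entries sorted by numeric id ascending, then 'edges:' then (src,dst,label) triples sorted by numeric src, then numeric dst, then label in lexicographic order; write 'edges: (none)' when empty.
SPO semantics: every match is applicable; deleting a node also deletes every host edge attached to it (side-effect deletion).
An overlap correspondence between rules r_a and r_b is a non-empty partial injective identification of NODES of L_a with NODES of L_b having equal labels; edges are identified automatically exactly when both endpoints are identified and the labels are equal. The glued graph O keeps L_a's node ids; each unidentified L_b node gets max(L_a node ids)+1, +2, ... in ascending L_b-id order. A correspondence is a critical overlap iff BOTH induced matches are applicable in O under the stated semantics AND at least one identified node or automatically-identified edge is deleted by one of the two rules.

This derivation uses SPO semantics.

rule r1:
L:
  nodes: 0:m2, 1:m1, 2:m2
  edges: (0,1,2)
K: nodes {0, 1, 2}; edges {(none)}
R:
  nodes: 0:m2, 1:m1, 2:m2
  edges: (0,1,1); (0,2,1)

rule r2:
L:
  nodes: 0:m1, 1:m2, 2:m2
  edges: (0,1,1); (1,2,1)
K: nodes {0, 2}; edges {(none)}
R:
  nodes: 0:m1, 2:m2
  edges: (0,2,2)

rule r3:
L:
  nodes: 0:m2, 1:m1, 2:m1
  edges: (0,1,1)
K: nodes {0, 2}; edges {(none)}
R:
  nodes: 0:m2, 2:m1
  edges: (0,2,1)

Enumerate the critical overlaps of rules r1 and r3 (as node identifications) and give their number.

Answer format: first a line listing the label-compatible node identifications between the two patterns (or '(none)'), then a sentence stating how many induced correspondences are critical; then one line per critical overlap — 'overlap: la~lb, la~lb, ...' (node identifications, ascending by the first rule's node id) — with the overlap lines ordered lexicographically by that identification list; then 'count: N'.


label-compatible node identifications between L(r1) and L(r3): 0~0, 1~1, 1~2, 2~0
3 of the induced correspondences are critical overlaps of r1 and r3.
overlap: 0~0, 1~1
overlap: 1~1
overlap: 1~1, 2~0
count: 3


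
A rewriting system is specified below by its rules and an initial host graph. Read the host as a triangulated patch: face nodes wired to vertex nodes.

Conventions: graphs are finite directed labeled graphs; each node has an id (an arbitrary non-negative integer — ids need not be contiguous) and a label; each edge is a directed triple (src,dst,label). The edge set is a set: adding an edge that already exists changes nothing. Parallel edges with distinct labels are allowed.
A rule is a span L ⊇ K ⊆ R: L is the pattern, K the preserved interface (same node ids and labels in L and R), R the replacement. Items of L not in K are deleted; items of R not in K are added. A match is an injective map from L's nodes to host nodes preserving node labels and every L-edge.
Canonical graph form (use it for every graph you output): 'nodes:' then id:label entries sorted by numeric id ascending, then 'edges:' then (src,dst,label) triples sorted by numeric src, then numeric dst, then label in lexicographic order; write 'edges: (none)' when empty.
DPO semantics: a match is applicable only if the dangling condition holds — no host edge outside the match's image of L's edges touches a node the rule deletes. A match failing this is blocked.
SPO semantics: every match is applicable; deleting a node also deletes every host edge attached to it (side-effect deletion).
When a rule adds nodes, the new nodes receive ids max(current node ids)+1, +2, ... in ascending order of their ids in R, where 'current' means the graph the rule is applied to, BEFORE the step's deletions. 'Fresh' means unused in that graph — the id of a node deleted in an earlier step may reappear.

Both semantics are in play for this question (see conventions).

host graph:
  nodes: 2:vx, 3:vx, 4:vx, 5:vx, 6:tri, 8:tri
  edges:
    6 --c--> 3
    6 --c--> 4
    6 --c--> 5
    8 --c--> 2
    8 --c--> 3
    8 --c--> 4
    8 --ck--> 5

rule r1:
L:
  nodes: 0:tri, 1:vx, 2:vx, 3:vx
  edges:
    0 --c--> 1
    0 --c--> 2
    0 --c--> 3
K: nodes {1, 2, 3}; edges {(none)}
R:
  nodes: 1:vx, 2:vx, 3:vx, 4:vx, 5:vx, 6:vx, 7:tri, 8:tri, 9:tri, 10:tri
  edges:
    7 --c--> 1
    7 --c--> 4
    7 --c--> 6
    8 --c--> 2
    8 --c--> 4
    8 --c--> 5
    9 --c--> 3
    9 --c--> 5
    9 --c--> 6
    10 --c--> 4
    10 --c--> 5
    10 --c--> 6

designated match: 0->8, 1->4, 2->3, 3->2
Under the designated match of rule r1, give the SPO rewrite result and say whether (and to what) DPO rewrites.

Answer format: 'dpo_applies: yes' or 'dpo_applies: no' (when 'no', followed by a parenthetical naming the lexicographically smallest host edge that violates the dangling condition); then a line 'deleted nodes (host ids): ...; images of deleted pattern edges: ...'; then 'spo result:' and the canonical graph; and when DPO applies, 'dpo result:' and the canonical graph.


dpo_applies: no
(the rule deletes node 8, which keeps host edge (8,5,ck) outside the match image — the dangling condition fails, DPO blocks; SPO proceeds and side-deletes such edges)
deleted nodes (host ids): 8; images of deleted pattern edges: (8,2,c); (8,3,c); (8,4,c)
spo result:
nodes: 2:vx, 3:vx, 4:vx, 5:vx, 6:tri, 9:vx, 10:vx, 11:vx, 12:tri, 13:tri, 14:tri, 15:tri
edges: (6,3,c); (6,4,c); (6,5,c); (12,4,c); (12,9,c); (12,11,c); (13,3,c); (13,9,c); (13,10,c); (14,2,c); (14,10,c); (14,11,c); (15,9,c); (15,10,c); (15,11,c)


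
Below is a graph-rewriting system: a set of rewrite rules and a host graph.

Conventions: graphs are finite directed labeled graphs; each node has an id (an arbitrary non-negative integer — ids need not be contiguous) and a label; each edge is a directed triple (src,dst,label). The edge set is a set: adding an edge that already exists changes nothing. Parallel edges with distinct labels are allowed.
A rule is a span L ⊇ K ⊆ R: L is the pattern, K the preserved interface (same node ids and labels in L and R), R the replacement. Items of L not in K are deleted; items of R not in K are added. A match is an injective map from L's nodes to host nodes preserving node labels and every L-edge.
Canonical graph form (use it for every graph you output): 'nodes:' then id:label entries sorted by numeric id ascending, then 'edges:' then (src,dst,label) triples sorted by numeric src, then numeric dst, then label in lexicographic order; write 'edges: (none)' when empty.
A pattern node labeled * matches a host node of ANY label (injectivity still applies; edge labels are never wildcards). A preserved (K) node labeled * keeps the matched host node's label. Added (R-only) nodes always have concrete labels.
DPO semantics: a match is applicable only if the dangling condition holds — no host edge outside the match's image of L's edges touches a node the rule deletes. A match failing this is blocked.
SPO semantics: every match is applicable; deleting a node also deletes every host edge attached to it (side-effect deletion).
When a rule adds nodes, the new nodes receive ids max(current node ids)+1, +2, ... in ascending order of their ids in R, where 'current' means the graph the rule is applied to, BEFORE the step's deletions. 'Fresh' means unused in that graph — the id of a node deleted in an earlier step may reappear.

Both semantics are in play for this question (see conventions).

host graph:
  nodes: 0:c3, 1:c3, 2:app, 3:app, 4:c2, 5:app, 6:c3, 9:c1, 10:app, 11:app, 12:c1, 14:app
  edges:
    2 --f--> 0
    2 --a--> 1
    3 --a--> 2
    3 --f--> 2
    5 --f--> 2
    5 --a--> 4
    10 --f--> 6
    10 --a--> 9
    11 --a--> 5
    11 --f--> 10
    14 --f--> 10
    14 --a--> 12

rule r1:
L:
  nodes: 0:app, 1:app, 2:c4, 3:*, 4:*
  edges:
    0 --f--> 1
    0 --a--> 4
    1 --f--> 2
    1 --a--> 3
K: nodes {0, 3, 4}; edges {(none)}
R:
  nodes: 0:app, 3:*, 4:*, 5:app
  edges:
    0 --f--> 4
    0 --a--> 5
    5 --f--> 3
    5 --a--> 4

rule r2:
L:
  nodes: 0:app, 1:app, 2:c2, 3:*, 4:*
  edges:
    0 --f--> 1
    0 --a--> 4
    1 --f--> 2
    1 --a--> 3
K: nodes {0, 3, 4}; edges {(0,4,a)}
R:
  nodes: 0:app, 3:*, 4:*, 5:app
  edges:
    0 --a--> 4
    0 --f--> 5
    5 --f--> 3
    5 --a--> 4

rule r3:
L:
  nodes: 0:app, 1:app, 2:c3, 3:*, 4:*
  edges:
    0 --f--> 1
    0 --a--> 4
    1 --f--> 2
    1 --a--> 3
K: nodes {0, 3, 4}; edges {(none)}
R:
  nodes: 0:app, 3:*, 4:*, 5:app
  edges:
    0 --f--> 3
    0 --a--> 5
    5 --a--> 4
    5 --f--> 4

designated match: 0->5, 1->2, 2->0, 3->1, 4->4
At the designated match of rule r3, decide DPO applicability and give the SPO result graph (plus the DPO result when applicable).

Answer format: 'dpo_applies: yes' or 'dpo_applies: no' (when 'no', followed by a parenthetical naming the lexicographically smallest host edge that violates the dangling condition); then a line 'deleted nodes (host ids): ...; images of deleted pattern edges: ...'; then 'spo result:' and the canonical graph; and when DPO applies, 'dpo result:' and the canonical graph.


dpo_applies: no
(the rule deletes node 2, which keeps host edge (3,2,a) outside the match image — the dangling condition fails, DPO blocks; SPO proceeds and side-deletes such edges)
deleted nodes (host ids): 0, 2; images of deleted pattern edges: (2,0,f); (2,1,a); (5,2,f); (5,4,a)
spo result:
nodes: 1:c3, 3:app, 4:c2, 5:app, 6:c3, 9:c1, 10:app, 11:app, 12:c1, 14:app, 15:app
edges: (5,1,f); (5,15,a); (10,6,f); (10,9,a); (11,5,a); (11,10,f); (14,10,f); (14,12,a); (15,4,a); (15,4,f)


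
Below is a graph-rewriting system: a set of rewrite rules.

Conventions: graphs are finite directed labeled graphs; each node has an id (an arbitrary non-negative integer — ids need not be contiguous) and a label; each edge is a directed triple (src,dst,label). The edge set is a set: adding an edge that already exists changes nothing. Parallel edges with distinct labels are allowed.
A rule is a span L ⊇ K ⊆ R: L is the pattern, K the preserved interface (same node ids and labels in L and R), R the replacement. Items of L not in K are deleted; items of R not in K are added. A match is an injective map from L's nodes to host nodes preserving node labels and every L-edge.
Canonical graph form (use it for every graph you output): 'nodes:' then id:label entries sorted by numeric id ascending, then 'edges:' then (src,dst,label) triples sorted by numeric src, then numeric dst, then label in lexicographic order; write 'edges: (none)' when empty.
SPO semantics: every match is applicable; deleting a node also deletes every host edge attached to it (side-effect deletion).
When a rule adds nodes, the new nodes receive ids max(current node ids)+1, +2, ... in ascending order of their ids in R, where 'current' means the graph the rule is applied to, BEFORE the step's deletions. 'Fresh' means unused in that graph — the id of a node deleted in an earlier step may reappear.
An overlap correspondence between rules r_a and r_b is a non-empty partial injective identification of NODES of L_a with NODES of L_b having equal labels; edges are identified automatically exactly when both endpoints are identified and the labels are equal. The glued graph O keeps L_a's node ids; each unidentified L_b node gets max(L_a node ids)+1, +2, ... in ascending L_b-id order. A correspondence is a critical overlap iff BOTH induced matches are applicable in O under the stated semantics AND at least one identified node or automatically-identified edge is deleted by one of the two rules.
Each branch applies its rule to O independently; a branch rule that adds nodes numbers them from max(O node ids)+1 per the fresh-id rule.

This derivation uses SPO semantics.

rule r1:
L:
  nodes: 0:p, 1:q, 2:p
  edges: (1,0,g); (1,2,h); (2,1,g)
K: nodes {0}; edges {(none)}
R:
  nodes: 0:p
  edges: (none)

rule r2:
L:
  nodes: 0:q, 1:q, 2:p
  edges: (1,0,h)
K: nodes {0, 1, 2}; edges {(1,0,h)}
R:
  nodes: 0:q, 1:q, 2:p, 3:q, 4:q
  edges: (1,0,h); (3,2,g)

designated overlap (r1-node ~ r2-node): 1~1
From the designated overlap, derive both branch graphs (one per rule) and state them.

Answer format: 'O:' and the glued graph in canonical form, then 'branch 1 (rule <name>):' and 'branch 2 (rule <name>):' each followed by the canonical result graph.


O:
nodes: 0:p, 1:q, 2:p, 3:q, 4:p
edges: (1,0,g); (1,2,h); (1,3,h); (2,1,g)
branch 1 (rule r1):
nodes: 0:p, 3:q, 4:p
edges: (none)
branch 2 (rule r2):
nodes: 0:p, 1:q, 2:p, 3:q, 4:p, 5:q, 6:q
edges: (1,0,g); (1,2,h); (1,3,h); (2,1,g); (5,4,g)


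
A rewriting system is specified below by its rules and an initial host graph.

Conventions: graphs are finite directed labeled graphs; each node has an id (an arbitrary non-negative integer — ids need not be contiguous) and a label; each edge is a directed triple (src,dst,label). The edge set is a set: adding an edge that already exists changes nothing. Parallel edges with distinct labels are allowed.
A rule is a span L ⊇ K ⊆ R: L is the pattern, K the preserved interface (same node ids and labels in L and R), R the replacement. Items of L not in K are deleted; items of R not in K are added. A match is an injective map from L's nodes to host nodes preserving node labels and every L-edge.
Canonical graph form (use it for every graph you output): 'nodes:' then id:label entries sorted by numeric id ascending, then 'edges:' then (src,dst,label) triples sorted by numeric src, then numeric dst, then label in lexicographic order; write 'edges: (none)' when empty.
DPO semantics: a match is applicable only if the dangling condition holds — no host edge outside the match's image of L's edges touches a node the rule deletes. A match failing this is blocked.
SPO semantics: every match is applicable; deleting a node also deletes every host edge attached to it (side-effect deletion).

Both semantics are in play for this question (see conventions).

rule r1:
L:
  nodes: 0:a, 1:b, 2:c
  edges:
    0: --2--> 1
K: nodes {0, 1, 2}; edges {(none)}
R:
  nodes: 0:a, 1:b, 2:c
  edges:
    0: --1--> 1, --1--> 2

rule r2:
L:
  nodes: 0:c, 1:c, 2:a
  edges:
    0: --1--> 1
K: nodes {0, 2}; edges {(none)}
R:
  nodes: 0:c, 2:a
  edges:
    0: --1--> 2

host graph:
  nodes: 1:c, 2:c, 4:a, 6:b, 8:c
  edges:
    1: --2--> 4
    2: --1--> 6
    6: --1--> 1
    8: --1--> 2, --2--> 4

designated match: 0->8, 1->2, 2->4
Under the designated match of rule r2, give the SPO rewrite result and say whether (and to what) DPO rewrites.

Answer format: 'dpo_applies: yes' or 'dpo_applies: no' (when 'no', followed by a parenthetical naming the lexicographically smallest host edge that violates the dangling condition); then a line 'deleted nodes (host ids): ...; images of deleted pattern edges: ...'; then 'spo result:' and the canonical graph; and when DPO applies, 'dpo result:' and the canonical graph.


dpo_applies: no
(the rule deletes node 2, which keeps host edge (2,6,1) outside the match image — the dangling condition fails, DPO blocks; SPO proceeds and side-deletes such edges)
deleted nodes (host ids): 2; images of deleted pattern edges: (8,2,1)
spo result:
nodes: 1:c, 4:a, 6:b, 8:c
edges: (1,4,2); (6,1,1); (8,4,1); (8,4,2)


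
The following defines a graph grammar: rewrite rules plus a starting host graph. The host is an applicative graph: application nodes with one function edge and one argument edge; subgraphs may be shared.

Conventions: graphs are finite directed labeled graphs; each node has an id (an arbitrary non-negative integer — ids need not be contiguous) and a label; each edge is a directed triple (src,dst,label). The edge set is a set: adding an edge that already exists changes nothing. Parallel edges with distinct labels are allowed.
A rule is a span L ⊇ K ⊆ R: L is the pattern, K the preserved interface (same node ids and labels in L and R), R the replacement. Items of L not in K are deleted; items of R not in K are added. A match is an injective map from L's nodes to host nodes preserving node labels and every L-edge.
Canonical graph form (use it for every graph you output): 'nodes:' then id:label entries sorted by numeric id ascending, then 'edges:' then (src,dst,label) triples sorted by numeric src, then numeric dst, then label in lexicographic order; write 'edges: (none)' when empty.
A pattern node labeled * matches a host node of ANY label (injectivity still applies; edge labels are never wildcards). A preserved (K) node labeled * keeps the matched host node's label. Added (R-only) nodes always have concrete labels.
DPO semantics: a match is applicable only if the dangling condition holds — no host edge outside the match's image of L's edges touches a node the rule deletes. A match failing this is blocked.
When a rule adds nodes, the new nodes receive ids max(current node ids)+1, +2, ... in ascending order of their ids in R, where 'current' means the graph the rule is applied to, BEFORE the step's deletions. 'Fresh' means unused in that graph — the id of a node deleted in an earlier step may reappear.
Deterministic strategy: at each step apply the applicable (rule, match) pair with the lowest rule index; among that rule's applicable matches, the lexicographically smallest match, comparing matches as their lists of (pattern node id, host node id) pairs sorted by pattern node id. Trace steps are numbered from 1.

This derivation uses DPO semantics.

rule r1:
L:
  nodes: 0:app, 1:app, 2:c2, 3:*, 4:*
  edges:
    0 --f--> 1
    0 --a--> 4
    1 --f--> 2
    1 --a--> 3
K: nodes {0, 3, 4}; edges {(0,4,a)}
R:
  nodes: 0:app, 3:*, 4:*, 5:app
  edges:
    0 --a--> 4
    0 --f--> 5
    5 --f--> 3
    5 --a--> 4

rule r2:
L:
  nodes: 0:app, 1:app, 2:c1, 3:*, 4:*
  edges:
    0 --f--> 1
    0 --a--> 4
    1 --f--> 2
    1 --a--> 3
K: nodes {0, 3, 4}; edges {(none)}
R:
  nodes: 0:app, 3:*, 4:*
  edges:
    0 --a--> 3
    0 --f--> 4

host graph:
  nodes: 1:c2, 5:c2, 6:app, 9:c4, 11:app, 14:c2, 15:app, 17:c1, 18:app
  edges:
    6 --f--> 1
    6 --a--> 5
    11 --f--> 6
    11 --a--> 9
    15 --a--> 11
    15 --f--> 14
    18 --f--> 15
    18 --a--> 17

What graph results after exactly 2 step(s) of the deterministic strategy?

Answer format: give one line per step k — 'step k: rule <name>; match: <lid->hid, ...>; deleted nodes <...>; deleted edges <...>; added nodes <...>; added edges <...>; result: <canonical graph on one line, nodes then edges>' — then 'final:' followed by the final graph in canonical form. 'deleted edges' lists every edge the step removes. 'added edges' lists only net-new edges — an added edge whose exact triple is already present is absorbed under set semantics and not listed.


step 1: rule r1; match: 0->11, 1->6, 2->1, 3->5, 4->9; deleted nodes 1, 6; deleted edges (6,1,f); (6,5,a); (11,6,f); added nodes 19; added edges (11,19,f); (19,5,f); (19,9,a); result: nodes: 5:c2, 9:c4, 11:app, 14:c2, 15:app, 17:c1, 18:app, 19:app edges: (11,9,a); (11,19,f); (15,11,a); (15,14,f); (18,15,f); (18,17,a); (19,5,f); (19,9,a)
step 2: rule r1; match: 0->18, 1->15, 2->14, 3->11, 4->17; deleted nodes 14, 15; deleted edges (15,11,a); (15,14,f); (18,15,f); added nodes 20; added edges (18,20,f); (20,11,f); (20,17,a); result: nodes: 5:c2, 9:c4, 11:app, 17:c1, 18:app, 19:app, 20:app edges: (11,9,a); (11,19,f); (18,17,a); (18,20,f); (19,5,f); (19,9,a); (20,11,f); (20,17,a)
final:
nodes: 5:c2, 9:c4, 11:app, 17:c1, 18:app, 19:app, 20:app
edges: (11,9,a); (11,19,f); (18,17,a); (18,20,f); (19,5,f); (19,9,a); (20,11,f); (20,17,a)


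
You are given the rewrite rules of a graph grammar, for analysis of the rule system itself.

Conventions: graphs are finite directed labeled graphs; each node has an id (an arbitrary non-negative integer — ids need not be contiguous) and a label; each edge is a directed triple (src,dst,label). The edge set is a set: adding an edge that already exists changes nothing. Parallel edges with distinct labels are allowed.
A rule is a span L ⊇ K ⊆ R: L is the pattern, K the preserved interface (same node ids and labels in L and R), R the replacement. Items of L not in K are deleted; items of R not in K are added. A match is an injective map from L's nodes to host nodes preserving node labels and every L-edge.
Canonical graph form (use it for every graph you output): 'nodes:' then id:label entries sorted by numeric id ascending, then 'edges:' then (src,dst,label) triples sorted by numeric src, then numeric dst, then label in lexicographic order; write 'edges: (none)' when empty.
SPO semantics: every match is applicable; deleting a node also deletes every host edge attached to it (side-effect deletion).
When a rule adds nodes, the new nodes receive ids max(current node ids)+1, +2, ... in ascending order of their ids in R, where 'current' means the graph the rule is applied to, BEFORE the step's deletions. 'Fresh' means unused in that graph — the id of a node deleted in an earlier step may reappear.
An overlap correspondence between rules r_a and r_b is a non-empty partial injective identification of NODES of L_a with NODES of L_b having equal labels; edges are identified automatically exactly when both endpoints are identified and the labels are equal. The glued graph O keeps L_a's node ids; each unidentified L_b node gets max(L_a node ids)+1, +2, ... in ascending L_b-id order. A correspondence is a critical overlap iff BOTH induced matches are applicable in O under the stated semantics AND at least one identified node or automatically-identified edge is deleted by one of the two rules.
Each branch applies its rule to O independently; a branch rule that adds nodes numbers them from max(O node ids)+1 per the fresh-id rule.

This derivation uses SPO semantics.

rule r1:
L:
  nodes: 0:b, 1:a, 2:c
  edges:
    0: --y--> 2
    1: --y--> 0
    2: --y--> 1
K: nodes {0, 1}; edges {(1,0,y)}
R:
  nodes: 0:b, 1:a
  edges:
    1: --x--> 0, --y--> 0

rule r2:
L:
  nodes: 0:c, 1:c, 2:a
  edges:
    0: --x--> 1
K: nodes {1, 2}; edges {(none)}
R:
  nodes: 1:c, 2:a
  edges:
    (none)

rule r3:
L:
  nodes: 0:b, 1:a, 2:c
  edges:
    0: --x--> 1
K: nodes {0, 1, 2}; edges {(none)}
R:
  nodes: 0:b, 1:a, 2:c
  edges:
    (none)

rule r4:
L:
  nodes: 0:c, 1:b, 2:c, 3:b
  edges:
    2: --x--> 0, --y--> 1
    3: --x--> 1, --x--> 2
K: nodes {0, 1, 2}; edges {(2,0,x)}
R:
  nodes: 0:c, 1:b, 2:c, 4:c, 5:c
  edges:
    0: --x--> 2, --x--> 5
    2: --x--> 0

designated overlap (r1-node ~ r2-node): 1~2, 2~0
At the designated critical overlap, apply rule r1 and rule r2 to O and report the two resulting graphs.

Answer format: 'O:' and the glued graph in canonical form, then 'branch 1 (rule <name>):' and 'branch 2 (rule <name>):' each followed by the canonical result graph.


O:
nodes: 0:b, 1:a, 2:c, 3:c
edges: (0,2,y); (1,0,y); (2,1,y); (2,3,x)
branch 1 (rule r1):
nodes: 0:b, 1:a, 3:c
edges: (1,0,x); (1,0,y)
branch 2 (rule r2):
nodes: 0:b, 1:a, 3:c
edges: (1,0,y)
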